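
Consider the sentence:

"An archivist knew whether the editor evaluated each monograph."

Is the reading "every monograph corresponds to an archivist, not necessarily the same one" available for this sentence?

That reading corresponds to *each monograph* > *an archivist*.
*each monograph* sits inside the embedded question *whether the editor evaluated each monograph*.
An indirect question is a wh-island; the filled [Spec,CP] blocks QR across the CP edge.
The inverse ordering *each monograph* > *an archivist* is therefore underivable.

No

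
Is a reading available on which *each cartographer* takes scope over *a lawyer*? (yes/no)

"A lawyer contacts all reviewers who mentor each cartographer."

*each cartographer* occurs within the relative clause *who mentor each cartographer* modifying *all reviewers*.
Quantifiers inside a relative clause are trapped there; the RC boundary blocks QR.
So *each cartographer* cannot raise to a position above *a lawyer*.
(Only the surface reading survives: one fixed lawyer with respect to all the relevant cartographers.)

No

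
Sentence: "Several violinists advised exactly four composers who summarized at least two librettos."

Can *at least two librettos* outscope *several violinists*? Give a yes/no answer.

No

*at least two librettos* occurs within the relative clause *who summarized at least two librettos* modifying *exactly four composers*.
Relative clauses block scope extraction: QR cannot target a position outside the modified NP.
Hence only narrow scope for *at least two librettos* (under *several violinists*) survives.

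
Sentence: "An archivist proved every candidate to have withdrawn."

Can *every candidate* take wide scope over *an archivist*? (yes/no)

Yes

This is an ECM construction: *every candidate* is the infinitival subject, Case-marked by the matrix verb, and the infinitive is transparent for QR.
QR within a single clause is free, so the lower quantifier may take scope over the higher one.
The sentence is scopally ambiguous between *an archivist* > *every candidate* and *every candidate* > *an archivist*.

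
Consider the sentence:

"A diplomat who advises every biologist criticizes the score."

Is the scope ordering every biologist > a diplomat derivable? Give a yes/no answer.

*every biologist* occurs within the relative clause *who advises every biologist*.
A relative clause is a scope island — quantifier raising cannot cross its boundary.
*every biologist* is confined to the island and cannot take scope over *a diplomat*.

No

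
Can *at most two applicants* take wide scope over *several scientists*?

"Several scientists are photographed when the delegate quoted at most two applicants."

*at most two applicants* is embedded in the adjunct clause *when the delegate quoted at most two applicants*.
Since the clause is an adjunct (not a complement), the Adjunct Condition blocks QR across its edge.
Hence only narrow scope for *at most two applicants* (under *several scientists*) survives.

No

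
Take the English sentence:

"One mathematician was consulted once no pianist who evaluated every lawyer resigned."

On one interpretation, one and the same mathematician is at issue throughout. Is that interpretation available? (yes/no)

Yes

This is the *one mathematician* > *every lawyer* reading.
Surface scope (*one mathematician* > *every lawyer*) is always derivable; islands only block QR, not in-situ interpretation.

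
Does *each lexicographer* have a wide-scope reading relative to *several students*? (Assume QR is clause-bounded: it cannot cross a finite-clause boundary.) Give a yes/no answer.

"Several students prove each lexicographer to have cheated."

Yes

*each lexicographer* is the subject of an ECM infinitive — the infinitival complement of an ECM verb is not a scope island, so *each lexicographer* can raise into the matrix clause.
QR within a single clause is free, so the lower quantifier may take scope over the higher one.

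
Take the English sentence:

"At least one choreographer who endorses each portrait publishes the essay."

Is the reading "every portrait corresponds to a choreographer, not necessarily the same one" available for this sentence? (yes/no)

The described interpretation is the *each portrait* > *at least one choreographer* scoping.
The target quantifier *each portrait* is part of the relative clause *who endorses each portrait*.
QR out of a relative clause is ruled out by the relative-clause island constraint.
The inverse ordering *each portrait* > *at least one choreographer* is therefore underivable.

No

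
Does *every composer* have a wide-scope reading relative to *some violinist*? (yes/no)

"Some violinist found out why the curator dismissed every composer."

No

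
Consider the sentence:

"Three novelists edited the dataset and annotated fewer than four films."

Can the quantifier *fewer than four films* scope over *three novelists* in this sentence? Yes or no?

No

*fewer than four films* is embedded in one conjunct of the coordinate structure (*annotated fewer than four films*).
The Coordinate Structure Constraint blocks movement (including QR) out of a single conjunct.
*fewer than four films* is confined to the island and cannot take scope over *three novelists*.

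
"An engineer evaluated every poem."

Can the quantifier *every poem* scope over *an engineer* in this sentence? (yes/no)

Yes

*every poem* and *an engineer* are in the same minimal clause.
Since no island is crossed, the inverse ordering is licensed alongside surface scope.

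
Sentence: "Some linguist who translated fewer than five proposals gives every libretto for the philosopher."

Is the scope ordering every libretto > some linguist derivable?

Yes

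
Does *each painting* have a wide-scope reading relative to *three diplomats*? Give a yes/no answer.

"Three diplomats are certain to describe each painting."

Infinitival complements of raising predicates do not block QR; *each painting* and *three diplomats* are effectively clausemates.
With no island boundary between them, the object can take inverse scope over the subject via ordinary QR within the clause.

Yes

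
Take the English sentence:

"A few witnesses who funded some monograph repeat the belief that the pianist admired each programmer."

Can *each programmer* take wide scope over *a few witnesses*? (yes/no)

*each programmer* occurs within the complex NP *the belief that the pianist admired each programmer*.
Since the clause is the complement of a nominal head, the CNPC blocks scope extraction.
Hence only narrow scope for *each programmer* (under *a few witnesses*) survives.

No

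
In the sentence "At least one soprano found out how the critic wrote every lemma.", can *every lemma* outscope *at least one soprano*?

The target quantifier *every lemma* is part of the embedded question *how the critic wrote every lemma*.
QR across an interrogative CP boundary is ruled out as a wh-island violation.
So *every lemma* cannot raise to a position above *at least one soprano*.
(Only the surface reading survives: one fixed soprano with respect to all the relevant lemmas.)

No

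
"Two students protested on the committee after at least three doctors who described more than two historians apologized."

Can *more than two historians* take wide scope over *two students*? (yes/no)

The DP *more than two historians* is contained in the relative clause *who described more than two historians*, which is itself inside the adjunct *after at least three doctors who described more than two historians apologized*.
The quantifier would have to escape first the RC and then the adjunct — two independent island violations.
The inverse ordering *more than two historians* > *two students* is therefore underivable.

No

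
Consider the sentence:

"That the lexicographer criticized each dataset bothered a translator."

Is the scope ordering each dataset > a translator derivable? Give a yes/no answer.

No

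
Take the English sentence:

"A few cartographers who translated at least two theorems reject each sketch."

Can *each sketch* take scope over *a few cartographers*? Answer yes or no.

Yes

The RC *who translated at least two theorems* is an island, but *each sketch* is not inside it — it is the matrix object, a clausemate of *a few cartographers*.
Since no island is crossed, the inverse ordering is licensed alongside surface scope.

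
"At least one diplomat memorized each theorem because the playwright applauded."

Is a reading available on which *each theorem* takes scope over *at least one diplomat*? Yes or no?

The adjunct island is irrelevant here — *each theorem* and *at least one diplomat* are both in the matrix clause.
Nothing blocks QR of the lower DP to a position above the higher one, so inverse scope is available.
Both orderings are possible: *at least one diplomat* > *each theorem* and *each theorem* > *at least one diplomat*.

Yes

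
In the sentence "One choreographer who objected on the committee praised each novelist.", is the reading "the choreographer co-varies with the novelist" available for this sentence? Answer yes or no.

The paraphrase describes the scope ordering *each novelist* > *one choreographer*.
The relative clause *who objected on the committee* modifies *one choreographer*, but *each novelist* is not inside that relative clause — it is an argument of the matrix verb.
No island intervenes, so both surface and inverse scope are derivable.

Yes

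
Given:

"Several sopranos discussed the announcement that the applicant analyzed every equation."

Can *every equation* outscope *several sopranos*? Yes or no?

The target quantifier *every equation* is part of the complex NP *the announcement that the applicant analyzed every equation*.
Since the clause is the complement of a nominal head, the CNPC blocks scope extraction.
So *every equation* cannot raise to a position above *several sopranos*.

No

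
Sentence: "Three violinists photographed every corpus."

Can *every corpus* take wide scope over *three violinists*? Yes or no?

Yes

Both DPs are arguments of the same predicate; there is no clause or island boundary between them.
No island intervenes, so both surface and inverse scope are derivable.
The sentence is scopally ambiguous between *three violinists* > *every corpus* and *every corpus* > *three violinists*.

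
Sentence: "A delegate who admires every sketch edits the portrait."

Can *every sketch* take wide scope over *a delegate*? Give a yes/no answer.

No

Structurally, *every sketch* is inside the relative clause *who admires every sketch*.
QR out of a relative clause is ruled out by the relative-clause island constraint.
So *every sketch* cannot raise to a position above *a delegate*.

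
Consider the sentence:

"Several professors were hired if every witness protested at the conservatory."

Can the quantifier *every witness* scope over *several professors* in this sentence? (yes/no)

The target quantifier *every witness* is part of the adjunct clause *if every witness protested at the conservatory*.
Adjuncts are opaque for quantifier raising; a quantifier in an adjunct stays inside it.
*every witness* is confined to the island and cannot take scope over *several professors*.

No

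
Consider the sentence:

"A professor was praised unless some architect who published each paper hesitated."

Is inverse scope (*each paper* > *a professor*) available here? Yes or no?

No

*each paper* occurs within the relative clause *who published each paper*, which is itself inside the adjunct *unless some architect who published each paper hesitated*.
Two island boundaries intervene — the relative clause and the adjunct. Either alone would block QR.
So the wide-scope reading for *each paper* is blocked.
(Only the surface reading survives: one fixed professor with respect to all the relevant papers.)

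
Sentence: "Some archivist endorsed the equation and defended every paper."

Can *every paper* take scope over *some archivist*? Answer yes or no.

*every paper* sits inside one conjunct of the coordinate structure (*defended every paper*).
The Coordinate Structure Constraint blocks movement (including QR) out of a single conjunct.
So *every paper* cannot raise high enough to outscope *some archivist*; only the surface ordering *some archivist* > *every paper* is available.
(Only the surface reading survives: one fixed archivist with respect to all the relevant papers.)

No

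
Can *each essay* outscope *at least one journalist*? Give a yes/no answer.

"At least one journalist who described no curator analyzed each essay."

*each essay* sits in the matrix clause, not in the relative clause on *at least one journalist*.
With no island boundary between them, the object can take inverse scope over the subject via ordinary QR within the clause.
Both orderings are possible: *at least one journalist* > *each essay* and *each essay* > *at least one journalist*.

Yes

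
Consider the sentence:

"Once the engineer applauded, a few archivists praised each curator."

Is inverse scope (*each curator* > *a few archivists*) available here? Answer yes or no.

The adjunct clause does not contain *each curator*, which is the matrix object.
With no island boundary between them, the object can take inverse scope over the subject via ordinary QR within the clause.

Yes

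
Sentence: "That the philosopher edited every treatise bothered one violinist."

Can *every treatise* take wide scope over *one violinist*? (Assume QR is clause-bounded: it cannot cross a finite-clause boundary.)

*every treatise* sits inside the sentential subject *that the philosopher edited every treatise*.
Sentential subjects are islands: a quantifier inside the subject clause cannot raise over the matrix predicate.
So *every treatise* cannot raise to a position above *one violinist*.

No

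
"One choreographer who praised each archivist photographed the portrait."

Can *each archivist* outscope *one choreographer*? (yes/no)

No

*each archivist* occurs within the relative clause *who praised each archivist*.
The relative clause forms an island for QR, so the quantifier is confined to the head noun's restrictor.
So *each archivist* cannot raise to a position above *one choreographer*.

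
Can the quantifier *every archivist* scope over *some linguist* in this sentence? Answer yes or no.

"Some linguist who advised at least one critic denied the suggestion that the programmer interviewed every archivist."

The target quantifier *every archivist* is part of the complex NP *the suggestion that the programmer interviewed every archivist*.
Noun-complement clauses are scope islands (the Complex NP Constraint): a quantifier inside one cannot scope into the matrix.
There is no licit LF on which *every archivist* c-commands *some linguist*.
(Only the surface reading survives: one fixed linguist with respect to all the relevant archivists.)

No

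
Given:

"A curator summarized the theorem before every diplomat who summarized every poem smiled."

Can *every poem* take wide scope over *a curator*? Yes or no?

No

*every poem* is embedded in the relative clause *who summarized every poem*, which is itself inside the adjunct *before every diplomat who summarized every poem smiled*.
Two island boundaries intervene — the relative clause and the adjunct. Either alone would block QR.
*every poem* > *a curator* would require crossing that boundary, which is illicit.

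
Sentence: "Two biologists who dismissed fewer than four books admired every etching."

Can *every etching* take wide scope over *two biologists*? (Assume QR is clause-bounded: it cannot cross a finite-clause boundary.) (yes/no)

The RC *who dismissed fewer than four books* is an island, but *every etching* is not inside it — it is the matrix object, a clausemate of *two biologists*.
With no island boundary between them, the object can take inverse scope over the subject via ordinary QR within the clause.
The sentence is scopally ambiguous between *two biologists* > *every etching* and *every etching* > *two biologists*.

Yes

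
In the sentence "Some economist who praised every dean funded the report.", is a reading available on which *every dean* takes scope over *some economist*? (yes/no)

No

*every dean* occurs within the relative clause *who praised every dean*.
Relative clauses are scope islands: a quantifier cannot QR out of a relative clause to take scope in the matrix clause.
The inverse ordering *every dean* > *some economist* is therefore underivable.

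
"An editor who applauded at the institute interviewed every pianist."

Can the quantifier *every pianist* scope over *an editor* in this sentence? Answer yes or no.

The relative clause *who applauded at the institute* modifies *an editor*, but *every pianist* is not inside that relative clause — it is an argument of the matrix verb.
Clause-internal QR can adjoin the lower DP above the subject, yielding the inverse reading.

Yes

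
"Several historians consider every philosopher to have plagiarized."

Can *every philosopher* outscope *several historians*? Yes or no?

Yes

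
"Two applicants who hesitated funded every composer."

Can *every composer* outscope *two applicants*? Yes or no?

The relative clause *who hesitated* modifies *two applicants*, but *every composer* is not inside that relative clause — it is an argument of the matrix verb.
Ordinary QR to a clause-peripheral position gives the wide-scope LF for the lower DP.
So *every composer* > *two applicants* is among the available readings.

Yes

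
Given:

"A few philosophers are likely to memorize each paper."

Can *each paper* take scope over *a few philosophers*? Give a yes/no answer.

Yes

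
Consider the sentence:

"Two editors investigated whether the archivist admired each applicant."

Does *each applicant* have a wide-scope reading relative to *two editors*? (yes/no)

No

*each applicant* is embedded in the embedded question *whether the archivist admired each applicant*.
Embedded questions are wh-islands: a quantifier inside an indirect question cannot QR into the matrix clause.
*each applicant* is confined to the island and cannot take scope over *two editors*.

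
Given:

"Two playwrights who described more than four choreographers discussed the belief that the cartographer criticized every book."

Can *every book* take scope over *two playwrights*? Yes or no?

No

*every book* occurs within the complex NP *the belief that the cartographer criticized every book*.
A that-clause complement to a noun is an island; QR cannot cross the NP boundary.
So *every book* cannot raise to a position above *two playwrights*.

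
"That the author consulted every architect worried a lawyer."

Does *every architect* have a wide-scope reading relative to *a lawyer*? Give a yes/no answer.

No

*every architect* is embedded in the sentential subject *that the author consulted every architect*.
Subjects — clausal subjects included — are islands for extraction, and QR is no exception.
So the wide-scope reading for *every architect* is blocked.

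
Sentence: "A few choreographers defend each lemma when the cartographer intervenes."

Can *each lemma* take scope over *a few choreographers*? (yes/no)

Yes

The adjunct island is irrelevant here — *each lemma* and *a few choreographers* are both in the matrix clause.
QR within a single clause is free, so the lower quantifier may take scope over the higher one.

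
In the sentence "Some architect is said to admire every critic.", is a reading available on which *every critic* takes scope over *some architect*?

Yes

*every critic* is the object of the infinitival complement of a raising predicate; raising infinitives are transparent for QR, so the two DPs are in effect clausemates.
QR within a single clause is free, so the lower quantifier may take scope over the higher one.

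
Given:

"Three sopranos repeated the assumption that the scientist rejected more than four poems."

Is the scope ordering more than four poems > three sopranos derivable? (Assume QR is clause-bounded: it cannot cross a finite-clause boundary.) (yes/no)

The DP *more than four poems* is contained in the complex NP *the assumption that the scientist rejected more than four poems*.
Since the clause is the complement of a nominal head, the CNPC blocks scope extraction.
*more than four poems* is confined to the island and cannot take scope over *three sopranos*.

No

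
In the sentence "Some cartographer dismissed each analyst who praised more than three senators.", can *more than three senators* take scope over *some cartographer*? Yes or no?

The target quantifier *more than three senators* is part of the relative clause *who praised more than three senators* modifying *each analyst*.
Relative clauses are scope islands: a quantifier cannot QR out of a relative clause to take scope in the matrix clause.
So *more than three senators* cannot raise to a position above *some cartographer*.

No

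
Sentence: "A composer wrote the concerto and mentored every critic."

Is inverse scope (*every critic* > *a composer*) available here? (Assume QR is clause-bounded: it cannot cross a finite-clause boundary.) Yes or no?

The target quantifier *every critic* is part of one conjunct of the coordinate structure (*mentored every critic*).
A quantifier cannot raise out of one conjunct of a coordination across the whole coordinate structure — the CSC applies to QR.
Hence only narrow scope for *every critic* (under *a composer*) survives.
(Only the surface reading survives: one fixed composer with respect to all the relevant critics.)

No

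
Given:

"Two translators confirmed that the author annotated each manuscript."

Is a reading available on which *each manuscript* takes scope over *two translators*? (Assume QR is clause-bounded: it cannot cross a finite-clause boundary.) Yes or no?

*each manuscript* occurs within the finite complement clause *that the author annotated each manuscript*.
Under clause-bounded QR, a quantifier in an embedded finite clause cannot raise into the matrix clause.
So the wide-scope reading for *each manuscript* is blocked.

No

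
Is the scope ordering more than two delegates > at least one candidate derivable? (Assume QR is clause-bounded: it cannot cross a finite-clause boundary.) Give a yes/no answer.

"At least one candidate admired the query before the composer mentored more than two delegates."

*more than two delegates* is embedded in the adjunct clause *before the composer mentored more than two delegates*.
Scope out of an adjunct clause is unavailable: QR respects the adjunct-island constraint.
So *more than two delegates* cannot raise to a position above *at least one candidate*.

No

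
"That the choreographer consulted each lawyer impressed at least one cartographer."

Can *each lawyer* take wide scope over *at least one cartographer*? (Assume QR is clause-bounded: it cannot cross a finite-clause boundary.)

No

*each lawyer* is embedded in the sentential subject *that the choreographer consulted each lawyer*.
The subject-island constraint blocks QR out of a clausal subject.
The ordering *each lawyer* > *at least one cartographer* is therefore underivable.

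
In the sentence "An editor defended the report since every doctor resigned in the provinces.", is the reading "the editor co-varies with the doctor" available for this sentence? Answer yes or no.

That reading corresponds to *every doctor* > *an editor*.
Structurally, *every doctor* is inside the adjunct clause *since every doctor resigned in the provinces*.
Scope out of an adjunct clause is unavailable: QR respects the adjunct-island constraint.
So *every doctor* cannot raise to a position above *an editor*.

No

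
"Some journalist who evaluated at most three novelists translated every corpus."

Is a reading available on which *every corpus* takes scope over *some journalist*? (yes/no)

*every corpus* sits in the matrix clause, not in the relative clause on *some journalist*.
No island intervenes, so both surface and inverse scope are derivable.

Yes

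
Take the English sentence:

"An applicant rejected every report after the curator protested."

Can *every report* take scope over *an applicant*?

Neither queried DP is inside the adjunct, so the adjunct-island constraint does not apply.
QR within a single clause is free, so the lower quantifier may take scope over the higher one.

Yes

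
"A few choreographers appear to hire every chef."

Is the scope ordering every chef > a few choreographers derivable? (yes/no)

Yes

The matrix predicate is a raising verb, whose infinitival complement is not a scope island — *every chef* can QR into the matrix clause.
With no island boundary between them, the object can take inverse scope over the subject via ordinary QR within the clause.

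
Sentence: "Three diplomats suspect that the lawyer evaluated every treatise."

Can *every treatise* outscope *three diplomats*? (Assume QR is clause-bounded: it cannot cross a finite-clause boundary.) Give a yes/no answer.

*every treatise* sits inside the finite complement clause *that the lawyer evaluated every treatise*.
Under clause-bounded QR, a quantifier in an embedded finite clause cannot raise into the matrix clause.
There is no licit LF on which *every treatise* c-commands *three diplomats*.

No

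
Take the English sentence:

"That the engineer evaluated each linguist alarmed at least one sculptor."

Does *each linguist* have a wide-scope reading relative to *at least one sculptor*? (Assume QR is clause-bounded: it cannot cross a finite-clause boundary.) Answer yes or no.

*each linguist* sits inside the sentential subject *that the engineer evaluated each linguist*.
The Sentential Subject Constraint rules out raising the quantifier out of the that-clause subject.
There is no licit LF on which *each linguist* c-commands *at least one sculptor*.

No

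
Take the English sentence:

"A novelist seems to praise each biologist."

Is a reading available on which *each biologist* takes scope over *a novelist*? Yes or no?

The matrix predicate is a raising verb, whose infinitival complement is not a scope island — *each biologist* can QR into the matrix clause.
Ordinary QR to a clause-peripheral position gives the wide-scope LF for the lower DP.
Both orderings are possible: *a novelist* > *each biologist* and *each biologist* > *a novelist*.

Yes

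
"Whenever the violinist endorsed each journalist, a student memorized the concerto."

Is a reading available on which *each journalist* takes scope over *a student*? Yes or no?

No

The DP *each journalist* is contained in the adjunct clause *whenever the violinist endorsed each journalist*.
Since the clause is an adjunct (not a complement), the Adjunct Condition blocks QR across its edge.
*each journalist* is confined to the island and cannot take scope over *a student*.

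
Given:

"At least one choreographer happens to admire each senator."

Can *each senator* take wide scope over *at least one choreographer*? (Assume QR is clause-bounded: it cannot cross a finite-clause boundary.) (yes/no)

Raising constructions are monoclausal for scope purposes; *each senator* is not separated from *at least one choreographer* by any island.
No island intervenes, so both surface and inverse scope are derivable.

Yes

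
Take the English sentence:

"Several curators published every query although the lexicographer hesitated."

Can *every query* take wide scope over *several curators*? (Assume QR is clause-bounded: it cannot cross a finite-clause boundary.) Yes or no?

The adjunct island is irrelevant here — *every query* and *several curators* are both in the matrix clause.
Since no island is crossed, the inverse ordering is licensed alongside surface scope.

Yes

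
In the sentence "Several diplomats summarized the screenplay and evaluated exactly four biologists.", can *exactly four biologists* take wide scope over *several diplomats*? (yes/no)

No

*exactly four biologists* is embedded in one conjunct of the coordinate structure (*evaluated exactly four biologists*).
Coordinate structures are islands for non-across-the-board movement, QR included.
So the wide-scope reading for *exactly four biologists* is blocked.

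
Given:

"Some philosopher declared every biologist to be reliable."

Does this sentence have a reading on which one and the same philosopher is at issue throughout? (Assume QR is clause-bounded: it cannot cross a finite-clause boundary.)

Yes

This is the *some philosopher* > *every biologist* reading.
Surface scope (*some philosopher* > *every biologist*) is always derivable; islands only block QR, not in-situ interpretation.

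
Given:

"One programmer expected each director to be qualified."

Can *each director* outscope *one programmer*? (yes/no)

*each director* is the subject of an ECM infinitive — the infinitival complement of an ECM verb is not a scope island, so *each director* can raise into the matrix clause.
No island intervenes, so both surface and inverse scope are derivable.

Yes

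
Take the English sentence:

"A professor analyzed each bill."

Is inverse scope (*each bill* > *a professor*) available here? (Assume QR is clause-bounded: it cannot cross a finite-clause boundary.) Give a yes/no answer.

*each bill* is the matrix object and *a professor* the matrix subject; the two are clausemates.
Nothing blocks QR of the lower DP to a position above the higher one, so inverse scope is available.
So *each bill* > *a professor* is among the available readings.

Yes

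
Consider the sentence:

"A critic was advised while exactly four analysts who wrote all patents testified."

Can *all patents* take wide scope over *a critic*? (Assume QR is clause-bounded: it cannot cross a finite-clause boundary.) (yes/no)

No

The target quantifier *all patents* is part of the relative clause *who wrote all patents*, which is itself inside the adjunct *while exactly four analysts who wrote all patents testified*.
Even if one barrier were somehow void, the other would still block QR.
Hence only narrow scope for *all patents* (under *a critic*) survives.
(Only the surface reading survives: one fixed critic with respect to all the relevant patents.)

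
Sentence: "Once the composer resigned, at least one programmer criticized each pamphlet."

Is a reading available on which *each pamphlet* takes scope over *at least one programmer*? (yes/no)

Neither queried DP is inside the adjunct, so the adjunct-island constraint does not apply.
Since no island is crossed, the inverse ordering is licensed alongside surface scope.

Yes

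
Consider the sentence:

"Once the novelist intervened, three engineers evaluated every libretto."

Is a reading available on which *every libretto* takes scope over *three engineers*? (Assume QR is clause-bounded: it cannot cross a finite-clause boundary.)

Yes

Neither queried DP is inside the adjunct, so the adjunct-island constraint does not apply.
QR within a single clause is free, so the lower quantifier may take scope over the higher one.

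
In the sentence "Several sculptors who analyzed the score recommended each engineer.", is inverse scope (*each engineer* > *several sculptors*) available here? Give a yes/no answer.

Yes

*each engineer* is a matrix argument; only *several sculptors* is modified by the relative clause *who analyzed the score*, so the RC island is irrelevant to the target quantifier.
Ordinary QR to a clause-peripheral position gives the wide-scope LF for the lower DP.
The sentence is scopally ambiguous between *several sculptors* > *each engineer* and *each engineer* > *several sculptors*.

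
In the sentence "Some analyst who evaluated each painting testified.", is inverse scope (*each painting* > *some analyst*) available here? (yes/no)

No

*each painting* is embedded in the relative clause *who evaluated each painting*.
QR out of a relative clause is ruled out by the relative-clause island constraint.
So *each painting* cannot raise to a position above *some analyst*.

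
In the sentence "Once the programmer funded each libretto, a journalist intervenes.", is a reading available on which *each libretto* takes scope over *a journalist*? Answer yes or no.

No

*each libretto* sits inside the adjunct clause *once the programmer funded each libretto*.
Scope out of an adjunct clause is unavailable: QR respects the adjunct-island constraint.
So *each libretto* cannot raise to a position above *a journalist*.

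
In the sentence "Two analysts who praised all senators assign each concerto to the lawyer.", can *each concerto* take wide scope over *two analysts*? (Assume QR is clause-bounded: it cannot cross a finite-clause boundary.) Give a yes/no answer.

Yes

*each concerto* is a matrix argument; only *two analysts* is modified by the relative clause *who praised all senators*, so the RC island is irrelevant to the target quantifier.
Clause-internal QR can adjoin the lower DP above the subject, yielding the inverse reading.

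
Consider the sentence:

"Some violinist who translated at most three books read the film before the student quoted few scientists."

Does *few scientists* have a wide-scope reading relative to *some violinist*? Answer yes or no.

No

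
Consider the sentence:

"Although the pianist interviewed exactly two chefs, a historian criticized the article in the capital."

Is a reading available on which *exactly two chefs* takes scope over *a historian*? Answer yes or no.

*exactly two chefs* is embedded in the adjunct clause *although the pianist interviewed exactly two chefs*.
The adjunct-island constraint bars QR out of an adverbial clause.
So the wide-scope reading for *exactly two chefs* is blocked.

No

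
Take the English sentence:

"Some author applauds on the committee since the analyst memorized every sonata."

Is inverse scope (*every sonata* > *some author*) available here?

Structurally, *every sonata* is inside the adjunct clause *since the analyst memorized every sonata*.
Scope out of an adjunct clause is unavailable: QR respects the adjunct-island constraint.
There is no licit LF on which *every sonata* c-commands *some author*.

No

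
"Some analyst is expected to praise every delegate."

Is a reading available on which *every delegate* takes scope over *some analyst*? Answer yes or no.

Yes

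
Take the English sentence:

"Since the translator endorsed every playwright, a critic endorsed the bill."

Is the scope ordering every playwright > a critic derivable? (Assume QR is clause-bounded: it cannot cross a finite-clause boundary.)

No

*every playwright* is embedded in the adjunct clause *since the translator endorsed every playwright*.
The adjunct-island constraint bars QR out of an adverbial clause.
*every playwright* > *a critic* would require crossing that boundary, which is illicit.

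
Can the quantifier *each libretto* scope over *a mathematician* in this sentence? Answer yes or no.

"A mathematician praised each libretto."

*a mathematician* and *each libretto* are co-arguments of the matrix verb, with nothing but a clause-internal boundary between them.
With no island boundary between them, the object can take inverse scope over the subject via ordinary QR within the clause.

Yes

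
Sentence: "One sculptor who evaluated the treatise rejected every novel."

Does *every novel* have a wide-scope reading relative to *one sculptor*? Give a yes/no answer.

Yes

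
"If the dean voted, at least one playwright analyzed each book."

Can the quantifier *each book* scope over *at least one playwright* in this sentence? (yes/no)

The adjunct island is irrelevant here — *each book* and *at least one playwright* are both in the matrix clause.
Clause-internal QR can adjoin the lower DP above the subject, yielding the inverse reading.

Yes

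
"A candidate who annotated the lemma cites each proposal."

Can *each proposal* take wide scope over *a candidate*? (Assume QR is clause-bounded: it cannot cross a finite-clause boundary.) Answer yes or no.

Yes

*each proposal* is a matrix argument; only *a candidate* is modified by the relative clause *who annotated the lemma*, so the RC island is irrelevant to the target quantifier.
Ordinary QR to a clause-peripheral position gives the wide-scope LF for the lower DP.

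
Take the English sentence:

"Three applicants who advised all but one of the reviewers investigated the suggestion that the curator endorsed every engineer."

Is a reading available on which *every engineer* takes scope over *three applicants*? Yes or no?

No

Structurally, *every engineer* is inside the complex NP *the suggestion that the curator endorsed every engineer*.
Since the clause is the complement of a nominal head, the CNPC blocks scope extraction.
There is no licit LF on which *every engineer* c-commands *three applicants*.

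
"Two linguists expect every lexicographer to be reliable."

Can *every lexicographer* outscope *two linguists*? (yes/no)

ECM infinitives lack a CP barrier, so *every lexicographer* can QR over the matrix subject *two linguists*.
Since no island is crossed, the inverse ordering is licensed alongside surface scope.
The sentence is scopally ambiguous between *two linguists* > *every lexicographer* and *every lexicographer* > *two linguists*.

Yes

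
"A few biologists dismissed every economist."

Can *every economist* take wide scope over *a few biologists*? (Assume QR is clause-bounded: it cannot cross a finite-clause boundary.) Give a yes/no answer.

Both DPs are arguments of the same predicate; there is no clause or island boundary between them.
QR within a single clause is free, so the lower quantifier may take scope over the higher one.

Yes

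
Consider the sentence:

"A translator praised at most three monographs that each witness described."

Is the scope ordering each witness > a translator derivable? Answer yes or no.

*each witness* occurs within the relative clause *that each witness described* modifying *at most three monographs*.
The relative clause forms an island for QR, so the quantifier is confined to the head noun's restrictor.
*each witness* > *a translator* would require crossing that boundary, which is illicit.

No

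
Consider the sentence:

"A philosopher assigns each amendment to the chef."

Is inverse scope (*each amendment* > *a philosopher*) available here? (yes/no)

Yes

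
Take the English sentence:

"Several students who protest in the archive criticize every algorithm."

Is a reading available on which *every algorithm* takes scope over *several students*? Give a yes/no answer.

Yes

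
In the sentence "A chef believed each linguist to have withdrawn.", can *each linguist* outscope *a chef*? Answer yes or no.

Yes

This is an ECM construction: *each linguist* is the infinitival subject, Case-marked by the matrix verb, and the infinitive is transparent for QR.
No island intervenes, so both surface and inverse scope are derivable.
So *each linguist* > *a chef* is among the available readings.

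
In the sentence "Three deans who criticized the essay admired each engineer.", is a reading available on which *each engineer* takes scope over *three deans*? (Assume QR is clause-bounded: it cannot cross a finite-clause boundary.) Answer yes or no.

*each engineer* is a matrix argument; only *three deans* is modified by the relative clause *who criticized the essay*, so the RC island is irrelevant to the target quantifier.
With no island boundary between them, the object can take inverse scope over the subject via ordinary QR within the clause.

Yes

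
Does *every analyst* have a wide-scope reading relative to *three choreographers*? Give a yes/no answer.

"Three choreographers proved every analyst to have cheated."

Yes

The ECM infinitive is scope-transparent — *every analyst* is free to raise above *three choreographers*.
Since no island is crossed, the inverse ordering is licensed alongside surface scope.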